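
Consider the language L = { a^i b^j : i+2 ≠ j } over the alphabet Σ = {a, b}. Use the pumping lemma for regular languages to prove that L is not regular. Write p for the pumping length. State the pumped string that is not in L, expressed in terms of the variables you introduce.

a^{p+p!} b^{p+p!+2}

Suppose for contradiction that L is regular, and let p be the pumping length.
Choose w = a^p b^{p+p!+2}. Since p ≠ (p+p!+2)-2 = p+p!, w ∈ L; and |w| ≥ p.
The pumping lemma gives a decomposition w = xyz where |xy| ≤ p and y is nonempty.
Since the first p symbols of w are all a's and |xy| ≤ p, y lies entirely in the leading a-block: y = a^k for some k with 1 ≤ k ≤ p.
Since 1 ≤ k ≤ p, k divides p!; set t = 1 + p!/k. Then xy^t z has p + (p!/k)·k = p + p! copies of a. Now the a-count is p+p! and (b-count)-2 = (p+p!+2)-2 = p+p!, so i+2 ≠ j fails. So xy^t z = a^{p+p!} b^{p+p!+2} ∉ L.
This is a contradiction; hence L is not regular.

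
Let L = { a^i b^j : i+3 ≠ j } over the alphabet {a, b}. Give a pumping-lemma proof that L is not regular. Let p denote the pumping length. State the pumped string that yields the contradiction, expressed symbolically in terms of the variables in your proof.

Toward a contradiction, assume L is regular with pumping length p.
Choose w = a^p b^{p+p!+3}. Since p ≠ (p+p!+3)-3 = p+p!, w ∈ L; and |w| ≥ p.
By the pumping lemma, w = xyz with |xy| ≤ p and |y| ≥ 1.
The first p characters of w are a's, so xy (and hence y) consists only of a's. Write y = a^k, 1 ≤ k ≤ p.
Since 1 ≤ k ≤ p, k divides p!; set t = 1 + p!/k. Then xy^t z has p + (p!/k)·k = p + p! copies of a. Now the a-count is p+p! and (b-count)-3 = (p+p!+3)-3 = p+p!, so i+3 ≠ j fails. So xy^t z = a^{p+p!} b^{p+p!+3} ∉ L.
This is a contradiction; hence L is not regular.

a^{p+p!} b^{p+p!+3}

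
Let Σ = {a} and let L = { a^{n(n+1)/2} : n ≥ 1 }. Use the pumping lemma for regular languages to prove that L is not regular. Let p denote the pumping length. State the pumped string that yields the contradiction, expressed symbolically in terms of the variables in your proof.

a^{p(p+1)/2+k}

Toward a contradiction, assume L is regular with pumping length p.
Take w = a^{p(p+1)/2} ∈ L with |w| = p(p+1)/2 ≥ p.
Write w = xyz as guaranteed by the lemma, with |xy| ≤ p and |y| > 0.
Then y = a^k for some k with 1 ≤ k ≤ p.
Pump with i = 2: xy^2z = a^{p(p+1)/2+k}. Since 1 ≤ k ≤ p, p(p+1)/2 < p(p+1)/2+k ≤ p(p+1)/2+p < (p+1)(p+2)/2, so p(p+1)/2+k is strictly between consecutive triangular numbers. So xy^2z ∉ L.
Contradiction. Therefore L is not regular.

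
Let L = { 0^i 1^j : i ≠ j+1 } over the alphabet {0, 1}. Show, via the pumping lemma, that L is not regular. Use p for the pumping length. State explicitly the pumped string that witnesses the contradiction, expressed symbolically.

0^{p+p!} 1^{p+p!-1}

Suppose for contradiction that L is regular, and let p be the pumping length.
Choose w = 0^p 1^{p+p!-1}. Since p ≠ (p+p!-1)+1 = p+p!, w ∈ L; and |w| ≥ p.
By the pumping lemma, w = xyz with |xy| ≤ p and |y| > 0.
Since the first p symbols of w are all 0's and |xy| ≤ p, y lies entirely in the leading 0-block: y = 0^k for some k with 1 ≤ k ≤ p.
Since 1 ≤ k ≤ p, k divides p!; set t = 1 + p!/k. Then xy^t z has p + (p!/k)·k = p + p! copies of 0. Now the 0-count is p+p! and (1-count)+1 = (p+p!-1)+1 = p+p!, so i ≠ j+1 fails. So xy^t z = 0^{p+p!} 1^{p+p!-1} ∉ L.
Contradiction. Therefore L is not regular.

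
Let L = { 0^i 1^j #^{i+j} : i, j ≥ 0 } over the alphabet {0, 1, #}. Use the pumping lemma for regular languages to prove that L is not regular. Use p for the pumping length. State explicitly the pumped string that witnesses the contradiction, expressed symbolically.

0^{p+k} 1^p #^{2p}

Suppose for contradiction that L is regular, and let p be the pumping length.
Take w = 0^p 1^p #^{2p} ∈ L (with i=j=p, i+j=2p), |w| = 4p ≥ p.
By the pumping lemma, w = xyz with |xy| ≤ p and y is nonempty.
Because |xy| ≤ p and w begins with p copies of 0, we have y = 0^k with 1 ≤ k ≤ p.
Consider xy^2z = 0^{p+k} 1^p #^{2p}. Now the 0- and 1-counts sum to 2p+k, but the #-count is 2p ≠ 2p+k. So xy^2z ∉ L.
This is a contradiction; hence L is not regular.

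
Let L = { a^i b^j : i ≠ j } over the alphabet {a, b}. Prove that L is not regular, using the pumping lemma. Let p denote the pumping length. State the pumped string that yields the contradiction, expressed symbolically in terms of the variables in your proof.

a^{p+p!} b^{p+p!}

Assume L is regular; let p be its pumping constant.
Choose w = a^p b^{p+p!}. Since p ≠ p+p!, w ∈ L; and |w| ≥ p.
By the pumping lemma, w = xyz with |xy| ≤ p and |y| > 0.
Because |xy| ≤ p and w begins with p copies of a, we have y = a^k with 1 ≤ k ≤ p.
Since 1 ≤ k ≤ p, k divides p!; set t = 1 + p!/k. Then xy^t z has p + (p!/k)·k = p + p! copies of a. Now the a-count equals the b-count, so i ≠ j fails. So xy^t z = a^{p+p!} b^{p+p!} ∉ L.
This is a contradiction; hence L is not regular.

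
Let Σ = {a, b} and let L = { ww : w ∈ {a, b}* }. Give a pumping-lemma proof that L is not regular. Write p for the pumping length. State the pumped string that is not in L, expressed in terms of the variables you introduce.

a^{p+k} b^p a^p b^p

Assume L is regular; let p be its pumping constant.
Take w = a^p b^p a^p b^p = uu where u = a^pb^p; then w ∈ L and |w| = 4p ≥ p.
By the pumping lemma, w = xyz with |xy| ≤ p and |y| ≥ 1.
Since the first p symbols of w are all a's and |xy| ≤ p, y lies entirely in the leading a-block: y = a^k for some k with 1 ≤ k ≤ p.
Pump with i = 2: xy^2z = a^{p+k} b^p a^p b^p, of length 4p+k. Suppose this equals vv. The string starts with a and ends with b, so v does too; thus the boundary between the two copies of v is a b→a transition. There is exactly one such transition, at position 2p+k, so |v| = 2p+k and |vv| = 4p+2k ≠ 4p+k since k ≥ 1. So xy^2z ∉ L.
Contradiction. Therefore L is not regular.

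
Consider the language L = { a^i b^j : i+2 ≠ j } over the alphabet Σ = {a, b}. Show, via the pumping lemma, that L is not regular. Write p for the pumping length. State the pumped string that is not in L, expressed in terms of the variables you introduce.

Suppose for contradiction that L is regular, and let p be the pumping length.
Choose w = a^p b^{p+p!+2}. Since p ≠ (p+p!+2)-2 = p+p!, w ∈ L; and |w| ≥ p.
The pumping lemma gives a decomposition w = xyz where |xy| ≤ p and |y| > 0.
Because |xy| ≤ p and w begins with p copies of a, we have y = a^k with 1 ≤ k ≤ p.
Since 1 ≤ k ≤ p, k divides p!; set t = 1 + p!/k. Then xy^t z has p + (p!/k)·k = p + p! copies of a. Now the a-count is p+p! and (b-count)-2 = (p+p!+2)-2 = p+p!, so i+2 ≠ j fails. So xy^t z = a^{p+p!} b^{p+p!+2} ∉ L.
This is a contradiction; hence L is not regular.

a^{p+p!} b^{p+p!+2}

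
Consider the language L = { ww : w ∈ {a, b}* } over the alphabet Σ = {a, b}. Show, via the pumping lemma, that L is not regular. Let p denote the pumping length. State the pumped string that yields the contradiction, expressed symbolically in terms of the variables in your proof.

a^{p+k} b^p a^p b^p

Assume L is regular. Let p be the pumping length given by the pumping lemma.
Take w = a^p b^p a^p b^p = uu where u = a^pb^p; then w ∈ L and |w| = 4p ≥ p.
By the pumping lemma, w = xyz with |xy| ≤ p and |y| > 0.
Since the first p symbols of w are all a's and |xy| ≤ p, y lies entirely in the leading a-block: y = a^k for some k with 1 ≤ k ≤ p.
Pump with i = 2: xy^2z = a^{p+k} b^p a^p b^p, of length 4p+k. Suppose this equals vv. The string starts with a and ends with b, so v does too; thus the boundary between the two copies of v is a b→a transition. There is exactly one such transition, at position 2p+k, so |v| = 2p+k and |vv| = 4p+2k ≠ 4p+k since k ≥ 1. So xy^2z ∉ L.
This is a contradiction; hence L is not regular.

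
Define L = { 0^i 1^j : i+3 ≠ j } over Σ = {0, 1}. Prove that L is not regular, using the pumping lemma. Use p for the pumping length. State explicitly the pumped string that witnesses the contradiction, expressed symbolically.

0^{p+p!} 1^{p+p!+3}

Assume L is regular; let p be its pumping constant.
Choose w = 0^p 1^{p+p!+3}. Since p ≠ (p+p!+3)-3 = p+p!, w ∈ L; and |w| ≥ p.
Write w = xyz as guaranteed by the lemma, with |xy| ≤ p and |y| ≥ 1.
Since the first p symbols of w are all 0's and |xy| ≤ p, y lies entirely in the leading 0-block: y = 0^k for some k with 1 ≤ k ≤ p.
Since 1 ≤ k ≤ p, k divides p!; set t = 1 + p!/k. Then xy^t z has p + (p!/k)·k = p + p! copies of 0. Now the 0-count is p+p! and (1-count)-3 = (p+p!+3)-3 = p+p!, so i+3 ≠ j fails. So xy^t z = 0^{p+p!} 1^{p+p!+3} ∉ L.
This contradicts the pumping lemma, so L is not regular.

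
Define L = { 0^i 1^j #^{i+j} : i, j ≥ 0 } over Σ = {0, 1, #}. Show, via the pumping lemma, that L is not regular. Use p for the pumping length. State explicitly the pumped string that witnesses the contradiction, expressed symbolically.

Toward a contradiction, assume L is regular with pumping length p.
Take w = 0^p 1^p #^{2p} ∈ L (with i=j=p, i+j=2p), |w| = 4p ≥ p.
By the pumping lemma, w = xyz with |xy| ≤ p and |y| > 0.
The first p characters of w are 0's, so xy (and hence y) consists only of 0's. Write y = 0^k, 1 ≤ k ≤ p.
Consider xy^2z = 0^{p+k} 1^p #^{2p}. Now the 0- and 1-counts sum to 2p+k, but the #-count is 2p ≠ 2p+k. So xy^2z ∉ L.
Contradiction. Therefore L is not regular.

0^{p+k} 1^p #^{2p}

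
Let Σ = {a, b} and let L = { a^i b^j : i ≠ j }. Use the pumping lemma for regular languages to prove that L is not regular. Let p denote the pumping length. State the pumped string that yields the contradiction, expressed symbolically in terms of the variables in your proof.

a^{p+p!} b^{p+p!}

Suppose for contradiction that L is regular, and let p be the pumping length.
Choose w = a^p b^{p+p!}. Since p ≠ p+p!, w ∈ L; and |w| ≥ p.
The pumping lemma gives a decomposition w = xyz where |xy| ≤ p and |y| ≥ 1.
The first p characters of w are a's, so xy (and hence y) consists only of a's. Write y = a^k, 1 ≤ k ≤ p.
Since 1 ≤ k ≤ p, k divides p!; set t = 1 + p!/k. Then xy^t z has p + (p!/k)·k = p + p! copies of a. Now the a-count equals the b-count, so i ≠ j fails. So xy^t z = a^{p+p!} b^{p+p!} ∉ L.
This contradicts the pumping lemma, so L is not regular.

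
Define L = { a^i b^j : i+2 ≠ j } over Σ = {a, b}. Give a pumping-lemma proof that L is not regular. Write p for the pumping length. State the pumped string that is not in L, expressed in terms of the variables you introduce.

a^{p+p!} b^{p+p!+2}

Assume L is regular. Let p be the pumping length given by the pumping lemma.
Choose w = a^p b^{p+p!+2}. Since p ≠ (p+p!+2)-2 = p+p!, w ∈ L; and |w| ≥ p.
By the pumping lemma, w = xyz with |xy| ≤ p and |y| > 0.
Because |xy| ≤ p and w begins with p copies of a, we have y = a^k with 1 ≤ k ≤ p.
Since 1 ≤ k ≤ p, k divides p!; set t = 1 + p!/k. Then xy^t z has p + (p!/k)·k = p + p! copies of a. Now the a-count is p+p! and (b-count)-2 = (p+p!+2)-2 = p+p!, so i+2 ≠ j fails. So xy^t z = a^{p+p!} b^{p+p!+2} ∉ L.
This contradicts the pumping lemma, so L is not regular.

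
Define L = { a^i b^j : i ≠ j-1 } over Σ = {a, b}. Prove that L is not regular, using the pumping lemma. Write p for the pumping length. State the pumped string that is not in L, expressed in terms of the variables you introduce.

a^{p+p!} b^{p+p!+1}

Assume L is regular. Let p be the pumping length given by the pumping lemma.
Choose w = a^p b^{p+p!+1}. Since p ≠ (p+p!+1)-1 = p+p!, w ∈ L; and |w| ≥ p.
By the pumping lemma, w = xyz with |xy| ≤ p and |y| ≥ 1.
Because |xy| ≤ p and w begins with p copies of a, we have y = a^k with 1 ≤ k ≤ p.
Since 1 ≤ k ≤ p, k divides p!; set t = 1 + p!/k. Then xy^t z has p + (p!/k)·k = p + p! copies of a. Now the a-count is p+p! and (b-count)-1 = (p+p!+1)-1 = p+p!, so i ≠ j-1 fails. So xy^t z = a^{p+p!} b^{p+p!+1} ∉ L.
This is a contradiction; hence L is not regular.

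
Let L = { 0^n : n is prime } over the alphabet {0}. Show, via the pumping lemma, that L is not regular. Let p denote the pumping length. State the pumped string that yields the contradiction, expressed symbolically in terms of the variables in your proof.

Suppose for contradiction that L is regular, and let p be the pumping length.
Let q be a prime with q ≥ p+2 (infinitely many primes exist), and take w = 0^q ∈ L with |w| = q ≥ p.
The pumping lemma gives a decomposition w = xyz where |xy| ≤ p and y is nonempty.
Then y = 0^k for some k with 1 ≤ k ≤ p.
Since 1 ≤ k ≤ p, |xz| = q-k. Pump with i = q+1: |xy^{q+1}z| = (q-k)+(q+1)k = q+qk = q(1+k), which is composite (both factors ≥ 2). So xy^{q+1}z = 0^{q(1+k)} ∉ L.
Contradiction. Therefore L is not regular.

0^{q(1+k)}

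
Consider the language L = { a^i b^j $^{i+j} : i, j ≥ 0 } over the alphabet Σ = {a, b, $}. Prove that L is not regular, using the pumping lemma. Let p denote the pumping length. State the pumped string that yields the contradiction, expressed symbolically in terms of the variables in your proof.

a^{p+k} b^p $^{2p}

Toward a contradiction, assume L is regular with pumping length p.
Take w = a^p b^p $^{2p} ∈ L (with i=j=p, i+j=2p), |w| = 4p ≥ p.
The pumping lemma gives a decomposition w = xyz where |xy| ≤ p and y is nonempty.
The first p characters of w are a's, so xy (and hence y) consists only of a's. Write y = a^k, 1 ≤ k ≤ p.
Consider xy^2z = a^{p+k} b^p $^{2p}. Now the a- and b-counts sum to 2p+k, but the $-count is 2p ≠ 2p+k. So xy^2z ∉ L.
This is a contradiction; hence L is not regular.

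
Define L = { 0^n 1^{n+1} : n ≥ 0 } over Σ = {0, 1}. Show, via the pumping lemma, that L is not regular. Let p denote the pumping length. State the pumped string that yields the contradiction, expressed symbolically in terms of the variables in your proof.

Suppose for contradiction that L is regular, and let p be the pumping length.
Choose w = 0^p 1^{p+1}, which is in L with |w| = 2p+1 ≥ p.
By the pumping lemma, w = xyz with |xy| ≤ p and |y| ≥ 1.
The first p characters of w are 0's, so xy (and hence y) consists only of 0's. Write y = 0^k, 1 ≤ k ≤ p.
Pump with i = 2: xy^2z = 0^{p+k} 1^{p+1}. For this to lie in L we would need p+1 = (p+k)+1, which forces k = 0. But k ≥ 1, so xy^2z ∉ L.
This is a contradiction; hence L is not regular.

0^{p+k} 1^{p+1}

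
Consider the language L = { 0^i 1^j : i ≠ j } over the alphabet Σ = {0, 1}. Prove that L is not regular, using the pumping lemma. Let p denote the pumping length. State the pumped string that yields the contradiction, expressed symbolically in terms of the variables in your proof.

0^{p+p!} 1^{p+p!}

Suppose for contradiction that L is regular, and let p be the pumping length.
Choose w = 0^p 1^{p+p!}. Since p ≠ p+p!, w ∈ L; and |w| ≥ p.
Write w = xyz as guaranteed by the lemma, with |xy| ≤ p and |y| ≥ 1.
Because |xy| ≤ p and w begins with p copies of 0, we have y = 0^k with 1 ≤ k ≤ p.
Since 1 ≤ k ≤ p, k divides p!; set t = 1 + p!/k. Then xy^t z has p + (p!/k)·k = p + p! copies of 0. Now the 0-count equals the 1-count, so i ≠ j fails. So xy^t z = 0^{p+p!} 1^{p+p!} ∉ L.
This contradicts the pumping lemma, so L is not regular.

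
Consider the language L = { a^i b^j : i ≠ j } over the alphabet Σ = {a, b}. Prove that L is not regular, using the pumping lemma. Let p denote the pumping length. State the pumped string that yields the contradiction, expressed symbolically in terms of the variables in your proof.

a^{p+p!} b^{p+p!}

Assume L is regular. Let p be the pumping length given by the pumping lemma.
Choose w = a^p b^{p+p!}. Since p ≠ p+p!, w ∈ L; and |w| ≥ p.
Write w = xyz as guaranteed by the lemma, with |xy| ≤ p and |y| ≥ 1.
The first p characters of w are a's, so xy (and hence y) consists only of a's. Write y = a^k, 1 ≤ k ≤ p.
Since 1 ≤ k ≤ p, k divides p!; set t = 1 + p!/k. Then xy^t z has p + (p!/k)·k = p + p! copies of a. Now the a-count equals the b-count, so i ≠ j fails. So xy^t z = a^{p+p!} b^{p+p!} ∉ L.
This contradicts the pumping lemma, so L is not regular.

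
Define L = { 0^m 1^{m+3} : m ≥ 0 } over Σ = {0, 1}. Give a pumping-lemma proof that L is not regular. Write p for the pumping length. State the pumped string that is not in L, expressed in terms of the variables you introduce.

Assume L is regular; let p be its pumping constant.
Let w = 0^p 1^{p+3} ∈ L; note |w| = 2p+3 ≥ p.
The pumping lemma gives a decomposition w = xyz where |xy| ≤ p and |y| > 0.
Because |xy| ≤ p and w begins with p copies of 0, we have y = 0^k with 1 ≤ k ≤ p.
Pump with i = 2: xy^2z = 0^{p+k} 1^{p+3}. For this to lie in L we would need p+3 = (p+k)+3, which forces k = 0. But k ≥ 1, so xy^2z ∉ L.
Contradiction. Therefore L is not regular.

0^{p+k} 1^{p+3}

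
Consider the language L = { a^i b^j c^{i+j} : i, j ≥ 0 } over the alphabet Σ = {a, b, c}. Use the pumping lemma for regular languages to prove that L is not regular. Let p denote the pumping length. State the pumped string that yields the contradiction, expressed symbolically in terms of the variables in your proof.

Assume L is regular. Let p be the pumping length given by the pumping lemma.
Take w = a^p b^p c^{2p} ∈ L (with i=j=p, i+j=2p), |w| = 4p ≥ p.
The pumping lemma gives a decomposition w = xyz where |xy| ≤ p and |y| ≥ 1.
The first p characters of w are a's, so xy (and hence y) consists only of a's. Write y = a^k, 1 ≤ k ≤ p.
Consider xy^2z = a^{p+k} b^p c^{2p}. Now the a- and b-counts sum to 2p+k, but the c-count is 2p ≠ 2p+k. So xy^2z ∉ L.
This contradicts the pumping lemma, so L is not regular.

a^{p+k} b^p c^{2p}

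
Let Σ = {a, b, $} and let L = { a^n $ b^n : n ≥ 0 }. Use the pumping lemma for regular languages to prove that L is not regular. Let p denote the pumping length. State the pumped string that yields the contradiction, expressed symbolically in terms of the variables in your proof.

Assume L is regular. Let p be the pumping length given by the pumping lemma.
Take w = a^p $ b^p ∈ L with |w| = 2p+1 ≥ p.
Write w = xyz as guaranteed by the lemma, with |xy| ≤ p and y is nonempty.
Because |xy| ≤ p and w begins with p copies of a, we have y = a^k with 1 ≤ k ≤ p.
Pump with i = 2: xy^2z = a^{p+k} $ b^p, which would require p+k = p. But k ≥ 1, so xy^2z ∉ L.
This contradicts the pumping lemma, so L is not regular.

a^{p+k} $ b^p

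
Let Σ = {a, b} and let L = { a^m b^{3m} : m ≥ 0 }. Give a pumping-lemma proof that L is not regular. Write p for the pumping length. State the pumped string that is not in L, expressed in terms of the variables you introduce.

a^{p+k} b^{3p}

Assume L is regular; let p be its pumping constant.
Choose w = a^p b^{3p}, which is in L with |w| = 4p ≥ p.
Write w = xyz as guaranteed by the lemma, with |xy| ≤ p and |y| ≥ 1.
The first p characters of w are a's, so xy (and hence y) consists only of a's. Write y = a^k, 1 ≤ k ≤ p.
Pump with i = 2: xy^2z = a^{p+k} b^{3p}. For this to lie in L we would need 3p = 3(p+k), which forces k = 0. But k ≥ 1, so xy^2z ∉ L.
This contradicts the pumping lemma, so L is not regular.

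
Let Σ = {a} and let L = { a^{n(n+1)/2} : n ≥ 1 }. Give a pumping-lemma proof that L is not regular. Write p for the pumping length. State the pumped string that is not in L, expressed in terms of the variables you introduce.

Toward a contradiction, assume L is regular with pumping length p.
Take w = a^{p(p+1)/2} ∈ L with |w| = p(p+1)/2 ≥ p.
Write w = xyz as guaranteed by the lemma, with |xy| ≤ p and y is nonempty.
Then y = a^k for some k with 1 ≤ k ≤ p.
Pump with i = 2: xy^2z = a^{p(p+1)/2+k}. Since 1 ≤ k ≤ p, p(p+1)/2 < p(p+1)/2+k ≤ p(p+1)/2+p < (p+1)(p+2)/2, so p(p+1)/2+k is strictly between consecutive triangular numbers. So xy^2z ∉ L.
Contradiction. Therefore L is not regular.

a^{p(p+1)/2+k}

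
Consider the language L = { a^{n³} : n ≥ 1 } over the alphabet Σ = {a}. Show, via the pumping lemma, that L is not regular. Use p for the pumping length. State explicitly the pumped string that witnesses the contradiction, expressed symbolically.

Assume L is regular. Let p be the pumping length given by the pumping lemma.
Take w = a^{p³} ∈ L with |w| = p³ ≥ p.
The pumping lemma gives a decomposition w = xyz where |xy| ≤ p and |y| ≥ 1.
Then y = a^k for some k with 1 ≤ k ≤ p.
Pump with i = 2: xy^2z = a^{p³+k}. Since 1 ≤ k ≤ p, p³ < p³+k ≤ p³+p < p³+3p²+3p+1 = (p+1)³, so p³+k is not a perfect cube. So xy^2z ∉ L.
Contradiction. Therefore L is not regular.

a^{p³+k}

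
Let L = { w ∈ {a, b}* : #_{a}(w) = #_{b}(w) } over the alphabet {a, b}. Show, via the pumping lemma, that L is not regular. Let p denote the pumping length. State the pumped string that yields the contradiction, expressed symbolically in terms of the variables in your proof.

Suppose for contradiction that L is regular, and let p be the pumping length.
Choose w = a^p b^p ∈ L with |w| = 2p ≥ p.
The pumping lemma gives a decomposition w = xyz where |xy| ≤ p and y is nonempty.
Because |xy| ≤ p and w begins with p copies of a, we have y = a^k with 1 ≤ k ≤ p.
Pump with i = 2: xy^2z = a^{p+k} b^p has p+k occurrences of a but only p of b. Since k ≥ 1 the counts differ, so xy^2z ∉ L.
This contradicts the pumping lemma, so L is not regular.

a^{p+k} b^p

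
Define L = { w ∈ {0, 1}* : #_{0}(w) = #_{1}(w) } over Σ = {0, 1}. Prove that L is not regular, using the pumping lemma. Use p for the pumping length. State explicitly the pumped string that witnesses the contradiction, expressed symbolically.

0^{p+k} 1^p

Toward a contradiction, assume L is regular with pumping length p.
Choose w = 0^p 1^p ∈ L with |w| = 2p ≥ p.
Write w = xyz as guaranteed by the lemma, with |xy| ≤ p and |y| ≥ 1.
Since the first p symbols of w are all 0's and |xy| ≤ p, y lies entirely in the leading 0-block: y = 0^k for some k with 1 ≤ k ≤ p.
Pump with i = 2: xy^2z = 0^{p+k} 1^p has p+k occurrences of 0 but only p of 1. Since k ≥ 1 the counts differ, so xy^2z ∉ L.
Contradiction. Therefore L is not regular.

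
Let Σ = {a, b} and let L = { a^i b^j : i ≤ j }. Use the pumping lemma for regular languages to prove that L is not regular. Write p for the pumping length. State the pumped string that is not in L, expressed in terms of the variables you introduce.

a^{p+k} b^p

Assume L is regular. Let p be the pumping length given by the pumping lemma.
Choose w = a^p b^p ∈ L, with |w| = 2p ≥ p.
Write w = xyz as guaranteed by the lemma, with |xy| ≤ p and y is nonempty.
The first p characters of w are a's, so xy (and hence y) consists only of a's. Write y = a^k, 1 ≤ k ≤ p.
Consider xy^2z = a^{p+k} b^p. Since k ≥ 1, the a-count p+k exceeds the b-count p, so i ≤ j fails; thus xy^2z ∉ L.
This is a contradiction; hence L is not regular.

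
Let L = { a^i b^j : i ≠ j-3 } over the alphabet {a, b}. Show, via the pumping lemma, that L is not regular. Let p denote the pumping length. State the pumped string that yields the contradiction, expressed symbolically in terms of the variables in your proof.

Toward a contradiction, assume L is regular with pumping length p.
Choose w = a^p b^{p+p!+3}. Since p ≠ (p+p!+3)-3 = p+p!, w ∈ L; and |w| ≥ p.
The pumping lemma gives a decomposition w = xyz where |xy| ≤ p and |y| ≥ 1.
The first p characters of w are a's, so xy (and hence y) consists only of a's. Write y = a^k, 1 ≤ k ≤ p.
Since 1 ≤ k ≤ p, k divides p!; set t = 1 + p!/k. Then xy^t z has p + (p!/k)·k = p + p! copies of a. Now the a-count is p+p! and (b-count)-3 = (p+p!+3)-3 = p+p!, so i ≠ j-3 fails. So xy^t z = a^{p+p!} b^{p+p!+3} ∉ L.
This contradicts the pumping lemma, so L is not regular.

a^{p+p!} b^{p+p!+3}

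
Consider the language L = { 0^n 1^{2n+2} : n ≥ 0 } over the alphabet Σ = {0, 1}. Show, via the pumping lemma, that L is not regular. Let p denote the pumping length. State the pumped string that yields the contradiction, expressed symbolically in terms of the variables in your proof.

0^{p+k} 1^{2p+2}

Assume L is regular; let p be its pumping constant.
Let w = 0^p 1^{2p+2} ∈ L; note |w| = 3p+2 ≥ p.
Write w = xyz as guaranteed by the lemma, with |xy| ≤ p and y is nonempty.
The first p characters of w are 0's, so xy (and hence y) consists only of 0's. Write y = 0^k, 1 ≤ k ≤ p.
Pump with i = 2: xy^2z = 0^{p+k} 1^{2p+2}. For this to lie in L we would need 2p+2 = 2(p+k)+2, which forces k = 0. But k ≥ 1, so xy^2z ∉ L.
Contradiction. Therefore L is not regular.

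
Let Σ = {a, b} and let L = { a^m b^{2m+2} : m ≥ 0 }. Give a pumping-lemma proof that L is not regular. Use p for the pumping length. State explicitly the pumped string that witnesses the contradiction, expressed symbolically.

Suppose for contradiction that L is regular, and let p be the pumping length.
Take w = a^p b^{2p+2}. Then w ∈ L and |w| = 3p+2 ≥ p.
By the pumping lemma, w = xyz with |xy| ≤ p and |y| > 0.
Since the first p symbols of w are all a's and |xy| ≤ p, y lies entirely in the leading a-block: y = a^k for some k with 1 ≤ k ≤ p.
Pump with i = 2: xy^2z = a^{p+k} b^{2p+2}. For this to lie in L we would need 2p+2 = 2(p+k)+2, which forces k = 0. But k ≥ 1, so xy^2z ∉ L.
Contradiction. Therefore L is not regular.

a^{p+k} b^{2p+2}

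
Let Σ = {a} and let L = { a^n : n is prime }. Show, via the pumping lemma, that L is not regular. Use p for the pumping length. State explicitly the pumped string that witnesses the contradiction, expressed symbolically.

a^{q(1+k)}

Toward a contradiction, assume L is regular with pumping length p.
Let q be a prime with q ≥ p+2 (infinitely many primes exist), and take w = a^q ∈ L with |w| = q ≥ p.
Write w = xyz as guaranteed by the lemma, with |xy| ≤ p and |y| ≥ 1.
Then y = a^k for some k with 1 ≤ k ≤ p.
Since 1 ≤ k ≤ p, |xz| = q-k. Pump with i = q+1: |xy^{q+1}z| = (q-k)+(q+1)k = q+qk = q(1+k), which is composite (both factors ≥ 2). So xy^{q+1}z = a^{q(1+k)} ∉ L.
This is a contradiction; hence L is not regular.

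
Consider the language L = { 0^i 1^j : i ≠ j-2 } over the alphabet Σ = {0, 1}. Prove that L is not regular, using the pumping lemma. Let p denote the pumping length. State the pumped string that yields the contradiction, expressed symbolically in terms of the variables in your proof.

Assume L is regular; let p be its pumping constant.
Choose w = 0^p 1^{p+p!+2}. Since p ≠ (p+p!+2)-2 = p+p!, w ∈ L; and |w| ≥ p.
By the pumping lemma, w = xyz with |xy| ≤ p and y is nonempty.
The first p characters of w are 0's, so xy (and hence y) consists only of 0's. Write y = 0^k, 1 ≤ k ≤ p.
Since 1 ≤ k ≤ p, k divides p!; set t = 1 + p!/k. Then xy^t z has p + (p!/k)·k = p + p! copies of 0. Now the 0-count is p+p! and (1-count)-2 = (p+p!+2)-2 = p+p!, so i ≠ j-2 fails. So xy^t z = 0^{p+p!} 1^{p+p!+2} ∉ L.
Contradiction. Therefore L is not regular.

0^{p+p!} 1^{p+p!+2}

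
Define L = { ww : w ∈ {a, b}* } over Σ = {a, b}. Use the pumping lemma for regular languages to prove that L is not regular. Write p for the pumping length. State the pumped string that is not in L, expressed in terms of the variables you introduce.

Toward a contradiction, assume L is regular with pumping length p.
Take w = a^p b^p a^p b^p = uu where u = a^pb^p; then w ∈ L and |w| = 4p ≥ p.
Write w = xyz as guaranteed by the lemma, with |xy| ≤ p and |y| ≥ 1.
Because |xy| ≤ p and w begins with p copies of a, we have y = a^k with 1 ≤ k ≤ p.
Pump with i = 2: xy^2z = a^{p+k} b^p a^p b^p, of length 4p+k. Suppose this equals vv. The string starts with a and ends with b, so v does too; thus the boundary between the two copies of v is a b→a transition. There is exactly one such transition, at position 2p+k, so |v| = 2p+k and |vv| = 4p+2k ≠ 4p+k since k ≥ 1. So xy^2z ∉ L.
Contradiction. Therefore L is not regular.

a^{p+k} b^p a^p b^p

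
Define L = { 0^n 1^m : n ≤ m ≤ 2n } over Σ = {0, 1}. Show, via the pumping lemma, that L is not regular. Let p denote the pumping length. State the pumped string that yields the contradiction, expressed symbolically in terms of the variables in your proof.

0^{p+k} 1^p

Assume L is regular. Let p be the pumping length given by the pumping lemma.
Take w = 0^p 1^p ∈ L (since p ≤ p ≤ 2p), with |w| = 2p ≥ p.
The pumping lemma gives a decomposition w = xyz where |xy| ≤ p and |y| ≥ 1.
Since the first p symbols of w are all 0's and |xy| ≤ p, y lies entirely in the leading 0-block: y = 0^k for some k with 1 ≤ k ≤ p.
Pump with i = 2: xy^2z = 0^{p+k} 1^p. Now n = p+k > p = m, so the condition n ≤ m fails. Thus xy^2z ∉ L.
This is a contradiction; hence L is not regular.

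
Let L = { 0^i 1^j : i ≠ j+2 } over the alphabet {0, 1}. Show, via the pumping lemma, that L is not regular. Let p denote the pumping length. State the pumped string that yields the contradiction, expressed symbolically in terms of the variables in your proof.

0^{p+p!} 1^{p+p!-2}

Assume L is regular. Let p be the pumping length given by the pumping lemma.
Choose w = 0^p 1^{p+p!-2}. Since p ≠ (p+p!-2)+2 = p+p!, w ∈ L; and |w| ≥ p.
By the pumping lemma, w = xyz with |xy| ≤ p and |y| ≥ 1.
Because |xy| ≤ p and w begins with p copies of 0, we have y = 0^k with 1 ≤ k ≤ p.
Since 1 ≤ k ≤ p, k divides p!; set t = 1 + p!/k. Then xy^t z has p + (p!/k)·k = p + p! copies of 0. Now the 0-count is p+p! and (1-count)+2 = (p+p!-2)+2 = p+p!, so i ≠ j+2 fails. So xy^t z = 0^{p+p!} 1^{p+p!-2} ∉ L.
This contradicts the pumping lemma, so L is not regular.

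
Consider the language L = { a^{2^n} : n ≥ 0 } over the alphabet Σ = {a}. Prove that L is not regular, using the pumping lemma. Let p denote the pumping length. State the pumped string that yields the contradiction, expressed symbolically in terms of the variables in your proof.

a^{2^p+k}

Assume L is regular; let p be its pumping constant.
Take w = a^{2^p} ∈ L with |w| = 2^p ≥ p.
Write w = xyz as guaranteed by the lemma, with |xy| ≤ p and |y| ≥ 1.
Then y = a^k for some k with 1 ≤ k ≤ p.
Pump with i = 2: xy^2z = a^{2^p+k}. Since 1 ≤ k ≤ p < 2^p, we have 2^p < 2^p+k < 2^{p+1}, so 2^p+k is not a power of 2. So xy^2z ∉ L.
Contradiction. Therefore L is not regular.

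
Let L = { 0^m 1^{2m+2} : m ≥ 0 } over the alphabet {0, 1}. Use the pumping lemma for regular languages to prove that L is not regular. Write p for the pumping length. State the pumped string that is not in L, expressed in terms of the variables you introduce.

0^{p+k} 1^{2p+2}

Assume L is regular; let p be its pumping constant.
Let w = 0^p 1^{2p+2} ∈ L; note |w| = 3p+2 ≥ p.
Write w = xyz as guaranteed by the lemma, with |xy| ≤ p and |y| > 0.
Since the first p symbols of w are all 0's and |xy| ≤ p, y lies entirely in the leading 0-block: y = 0^k for some k with 1 ≤ k ≤ p.
Pump with i = 2: xy^2z = 0^{p+k} 1^{2p+2}. For this to lie in L we would need 2p+2 = 2(p+k)+2, which forces k = 0. But k ≥ 1, so xy^2z ∉ L.
Contradiction. Therefore L is not regular.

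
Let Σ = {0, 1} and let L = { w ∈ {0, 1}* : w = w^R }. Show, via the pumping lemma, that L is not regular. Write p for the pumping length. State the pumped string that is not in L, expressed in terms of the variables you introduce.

Toward a contradiction, assume L is regular with pumping length p.
Take w = 0^p 1 0^p, a palindrome of length 2p+1 ≥ p.
Write w = xyz as guaranteed by the lemma, with |xy| ≤ p and y is nonempty.
Because |xy| ≤ p and w begins with p copies of 0, we have y = 0^k with 1 ≤ k ≤ p.
Pump with i = 2: xy^2z = 0^{p+k} 1 0^p. Its reverse is 0^p 1 0^{p+k}, which differs from xy^2z since k ≥ 1. So xy^2z is not a palindrome and xy^2z ∉ L.
This is a contradiction; hence L is not regular.

0^{p+k} 1 0^p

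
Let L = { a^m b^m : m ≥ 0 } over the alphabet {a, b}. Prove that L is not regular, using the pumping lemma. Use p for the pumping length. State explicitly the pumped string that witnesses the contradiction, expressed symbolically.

a^{p+k} b^p

Assume L is regular; let p be its pumping constant.
Let w = a^p b^p ∈ L; note |w| = 2p ≥ p.
By the pumping lemma, w = xyz with |xy| ≤ p and |y| > 0.
Since the first p symbols of w are all a's and |xy| ≤ p, y lies entirely in the leading a-block: y = a^k for some k with 1 ≤ k ≤ p.
Pump with i = 2: xy^2z = a^{p+k} b^p. For this to lie in L we would need p = p+k, which forces k = 0. But k ≥ 1, so xy^2z ∉ L.
This contradicts the pumping lemma, so L is not regular.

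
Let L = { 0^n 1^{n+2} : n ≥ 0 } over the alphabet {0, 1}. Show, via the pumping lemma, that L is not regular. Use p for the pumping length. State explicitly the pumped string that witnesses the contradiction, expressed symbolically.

Assume L is regular. Let p be the pumping length given by the pumping lemma.
Let w = 0^p 1^{p+2} ∈ L; note |w| = 2p+2 ≥ p.
Write w = xyz as guaranteed by the lemma, with |xy| ≤ p and |y| > 0.
Since the first p symbols of w are all 0's and |xy| ≤ p, y lies entirely in the leading 0-block: y = 0^k for some k with 1 ≤ k ≤ p.
Pump with i = 2: xy^2z = 0^{p+k} 1^{p+2}. For this to lie in L we would need p+2 = (p+k)+2, which forces k = 0. But k ≥ 1, so xy^2z ∉ L.
This contradicts the pumping lemma, so L is not regular.

0^{p+k} 1^{p+2}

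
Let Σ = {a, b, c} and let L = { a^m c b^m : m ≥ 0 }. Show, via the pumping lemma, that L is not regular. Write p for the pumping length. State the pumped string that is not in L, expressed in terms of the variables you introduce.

a^{p+k} c b^p

Suppose for contradiction that L is regular, and let p be the pumping length.
Take w = a^p c b^p ∈ L with |w| = 2p+1 ≥ p.
Write w = xyz as guaranteed by the lemma, with |xy| ≤ p and |y| > 0.
Because |xy| ≤ p and w begins with p copies of a, we have y = a^k with 1 ≤ k ≤ p.
Pump with i = 2: xy^2z = a^{p+k} c b^p, which would require p+k = p. But k ≥ 1, so xy^2z ∉ L.
This is a contradiction; hence L is not regular.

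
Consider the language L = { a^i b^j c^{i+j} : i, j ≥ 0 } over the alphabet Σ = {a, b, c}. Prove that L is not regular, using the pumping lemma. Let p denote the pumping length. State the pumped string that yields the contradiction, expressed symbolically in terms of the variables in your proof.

a^{p+k} b^p c^{2p}

Toward a contradiction, assume L is regular with pumping length p.
Take w = a^p b^p c^{2p} ∈ L (with i=j=p, i+j=2p), |w| = 4p ≥ p.
By the pumping lemma, w = xyz with |xy| ≤ p and |y| ≥ 1.
Since the first p symbols of w are all a's and |xy| ≤ p, y lies entirely in the leading a-block: y = a^k for some k with 1 ≤ k ≤ p.
Consider xy^2z = a^{p+k} b^p c^{2p}. Now the a- and b-counts sum to 2p+k, but the c-count is 2p ≠ 2p+k. So xy^2z ∉ L.
This contradicts the pumping lemma, so L is not regular.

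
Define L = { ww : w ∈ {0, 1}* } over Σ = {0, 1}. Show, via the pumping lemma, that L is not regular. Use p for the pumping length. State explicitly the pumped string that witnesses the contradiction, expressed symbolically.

0^{p+k} 1^p 0^p 1^p

Assume L is regular; let p be its pumping constant.
Take w = 0^p 1^p 0^p 1^p = uu where u = 0^p1^p; then w ∈ L and |w| = 4p ≥ p.
Write w = xyz as guaranteed by the lemma, with |xy| ≤ p and |y| ≥ 1.
Since the first p symbols of w are all 0's and |xy| ≤ p, y lies entirely in the leading 0-block: y = 0^k for some k with 1 ≤ k ≤ p.
Pump with i = 2: xy^2z = 0^{p+k} 1^p 0^p 1^p, of length 4p+k. Suppose this equals vv. The string starts with 0 and ends with 1, so v does too; thus the boundary between the two copies of v is a 1→0 transition. There is exactly one such transition, at position 2p+k, so |v| = 2p+k and |vv| = 4p+2k ≠ 4p+k since k ≥ 1. So xy^2z ∉ L.
This contradicts the pumping lemma, so L is not regular.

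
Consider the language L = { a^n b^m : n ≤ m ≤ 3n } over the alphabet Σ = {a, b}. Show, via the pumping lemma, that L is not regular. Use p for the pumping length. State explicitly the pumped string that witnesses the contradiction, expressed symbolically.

a^{p+k} b^p

Assume L is regular; let p be its pumping constant.
Take w = a^p b^p ∈ L (since p ≤ p ≤ 3p), with |w| = 2p ≥ p.
By the pumping lemma, w = xyz with |xy| ≤ p and y is nonempty.
Because |xy| ≤ p and w begins with p copies of a, we have y = a^k with 1 ≤ k ≤ p.
Pump with i = 2: xy^2z = a^{p+k} b^p. Now n = p+k > p = m, so the condition n ≤ m fails. Thus xy^2z ∉ L.
Contradiction. Therefore L is not regular.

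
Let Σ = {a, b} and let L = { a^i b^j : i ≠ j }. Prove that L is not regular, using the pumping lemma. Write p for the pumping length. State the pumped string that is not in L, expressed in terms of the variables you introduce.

Assume L is regular. Let p be the pumping length given by the pumping lemma.
Choose w = a^p b^{p+p!}. Since p ≠ p+p!, w ∈ L; and |w| ≥ p.
The pumping lemma gives a decomposition w = xyz where |xy| ≤ p and |y| > 0.
The first p characters of w are a's, so xy (and hence y) consists only of a's. Write y = a^k, 1 ≤ k ≤ p.
Since 1 ≤ k ≤ p, k divides p!; set t = 1 + p!/k. Then xy^t z has p + (p!/k)·k = p + p! copies of a. Now the a-count equals the b-count, so i ≠ j fails. So xy^t z = a^{p+p!} b^{p+p!} ∉ L.
Contradiction. Therefore L is not regular.

a^{p+p!} b^{p+p!}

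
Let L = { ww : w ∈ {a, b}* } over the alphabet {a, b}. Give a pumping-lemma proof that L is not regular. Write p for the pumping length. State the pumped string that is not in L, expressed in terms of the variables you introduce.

Suppose for contradiction that L is regular, and let p be the pumping length.
Take w = a^p b^p a^p b^p = uu where u = a^pb^p; then w ∈ L and |w| = 4p ≥ p.
The pumping lemma gives a decomposition w = xyz where |xy| ≤ p and y is nonempty.
The first p characters of w are a's, so xy (and hence y) consists only of a's. Write y = a^k, 1 ≤ k ≤ p.
Pump with i = 2: xy^2z = a^{p+k} b^p a^p b^p, of length 4p+k. Suppose this equals vv. The string starts with a and ends with b, so v does too; thus the boundary between the two copies of v is a b→a transition. There is exactly one such transition, at position 2p+k, so |v| = 2p+k and |vv| = 4p+2k ≠ 4p+k since k ≥ 1. So xy^2z ∉ L.
Contradiction. Therefore L is not regular.

a^{p+k} b^p a^p b^p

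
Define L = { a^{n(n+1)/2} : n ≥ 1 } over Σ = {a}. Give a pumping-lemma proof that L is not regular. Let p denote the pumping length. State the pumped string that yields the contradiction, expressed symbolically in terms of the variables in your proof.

Toward a contradiction, assume L is regular with pumping length p.
Take w = a^{p(p+1)/2} ∈ L with |w| = p(p+1)/2 ≥ p.
The pumping lemma gives a decomposition w = xyz where |xy| ≤ p and y is nonempty.
Then y = a^k for some k with 1 ≤ k ≤ p.
Pump with i = 2: xy^2z = a^{p(p+1)/2+k}. Since 1 ≤ k ≤ p, p(p+1)/2 < p(p+1)/2+k ≤ p(p+1)/2+p < (p+1)(p+2)/2, so p(p+1)/2+k is strictly between consecutive triangular numbers. So xy^2z ∉ L.
This contradicts the pumping lemma, so L is not regular.

a^{p(p+1)/2+k}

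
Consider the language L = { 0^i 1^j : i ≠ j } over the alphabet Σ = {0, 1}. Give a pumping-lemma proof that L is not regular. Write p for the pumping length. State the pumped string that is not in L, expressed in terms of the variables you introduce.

0^{p+p!} 1^{p+p!}

Toward a contradiction, assume L is regular with pumping length p.
Choose w = 0^p 1^{p+p!}. Since p ≠ p+p!, w ∈ L; and |w| ≥ p.
Write w = xyz as guaranteed by the lemma, with |xy| ≤ p and |y| > 0.
The first p characters of w are 0's, so xy (and hence y) consists only of 0's. Write y = 0^k, 1 ≤ k ≤ p.
Since 1 ≤ k ≤ p, k divides p!; set t = 1 + p!/k. Then xy^t z has p + (p!/k)·k = p + p! copies of 0. Now the 0-count equals the 1-count, so i ≠ j fails. So xy^t z = 0^{p+p!} 1^{p+p!} ∉ L.
Contradiction. Therefore L is not regular.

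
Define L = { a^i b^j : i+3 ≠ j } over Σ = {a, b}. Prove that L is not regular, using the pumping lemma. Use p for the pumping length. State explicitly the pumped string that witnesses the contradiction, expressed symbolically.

Suppose for contradiction that L is regular, and let p be the pumping length.
Choose w = a^p b^{p+p!+3}. Since p ≠ (p+p!+3)-3 = p+p!, w ∈ L; and |w| ≥ p.
The pumping lemma gives a decomposition w = xyz where |xy| ≤ p and y is nonempty.
The first p characters of w are a's, so xy (and hence y) consists only of a's. Write y = a^k, 1 ≤ k ≤ p.
Since 1 ≤ k ≤ p, k divides p!; set t = 1 + p!/k. Then xy^t z has p + (p!/k)·k = p + p! copies of a. Now the a-count is p+p! and (b-count)-3 = (p+p!+3)-3 = p+p!, so i+3 ≠ j fails. So xy^t z = a^{p+p!} b^{p+p!+3} ∉ L.
This contradicts the pumping lemma, so L is not regular.

a^{p+p!} b^{p+p!+3}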